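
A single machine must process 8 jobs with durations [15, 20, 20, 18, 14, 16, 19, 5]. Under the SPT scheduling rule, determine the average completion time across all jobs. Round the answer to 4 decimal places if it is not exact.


Sort jobs by processing time (SPT order): [5, 14, 15, 16, 18, 19, 20, 20]
Compute completion times sequentially:
  Job 1: processing = 5, completes at 5
  Job 2: processing = 14, completes at 19
  Job 3: processing = 15, completes at 34
  Job 4: processing = 16, completes at 50
  Job 5: processing = 18, completes at 68
  Job 6: processing = 19, completes at 87
  Job 7: processing = 20, completes at 107
  Job 8: processing = 20, completes at 127
Sum of completion times = 497
Average completion time = 497/8 = 62.125

62.125


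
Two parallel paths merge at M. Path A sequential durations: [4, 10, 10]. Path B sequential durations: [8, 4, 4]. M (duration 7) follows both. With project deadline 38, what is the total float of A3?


Forward pass: ES(A3) = sum of predecessors on chain A = 14
EF = ES + duration = 14 + 10 = 24
Backward pass: LF(M) = deadline = 38; LS(M) = 38 - 7 = 31
LF(A3) = LS(M) - sum(successors on chain A) = 31 - 0 = 31
LS = LF - duration = 31 - 10 = 21
Total float = LS - ES = 21 - 14 = 7

7


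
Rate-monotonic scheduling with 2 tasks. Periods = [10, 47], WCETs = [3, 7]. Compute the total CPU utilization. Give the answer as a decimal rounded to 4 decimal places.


Compute individual utilizations (exact fractions):
  Task 1: C/T = 3/10 (approx. 0.3)
  Task 2: C/T = 7/47 (approx. 0.1489)
Total utilization U = 3/10 + 7/47 = 211/470
Rounded to 4 decimal places: U = 0.4489
RM (Liu & Layland) bound for 2 tasks = 0.828427; compare with U = 211/470 (approx. 0.448936)
U <= bound, so schedulable by RM sufficient condition.

0.4489


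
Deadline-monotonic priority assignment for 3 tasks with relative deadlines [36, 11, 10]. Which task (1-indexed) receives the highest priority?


Sort tasks by relative deadline (ascending):
  Task 3: deadline = 10
  Task 2: deadline = 11
  Task 1: deadline = 36
Priority order (highest first): [3, 2, 1]
Highest priority task = 3

3


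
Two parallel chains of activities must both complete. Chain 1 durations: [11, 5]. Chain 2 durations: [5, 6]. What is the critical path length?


Path A total = 11 + 5 = 16
Path B total = 5 + 6 = 11
Critical path = longest path = max(16, 11) = 16

16


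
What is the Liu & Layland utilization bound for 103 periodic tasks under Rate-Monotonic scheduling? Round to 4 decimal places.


Compute 2^(1/103) = 1.0067522788
Subtract 1: 1.0067522788 - 1 = 0.0067522788
Multiply by n: 103 * 0.0067522788 = 0.6954847164
Round to 4 dp: 0.6955

0.6955


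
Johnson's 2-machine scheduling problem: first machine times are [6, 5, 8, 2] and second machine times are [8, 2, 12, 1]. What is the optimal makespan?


Apply Johnson's rule:
  Group 1 (a <= b): [(1, 6, 8), (3, 8, 12)]
  Group 2 (a > b): [(2, 5, 2), (4, 2, 1)]
Optimal job order: [1, 3, 2, 4]
Schedule:
  Job 1: M1 done at 6, M2 done at 14
  Job 3: M1 done at 14, M2 done at 26
  Job 2: M1 done at 19, M2 done at 28
  Job 4: M1 done at 21, M2 done at 29
Makespan = 29

29


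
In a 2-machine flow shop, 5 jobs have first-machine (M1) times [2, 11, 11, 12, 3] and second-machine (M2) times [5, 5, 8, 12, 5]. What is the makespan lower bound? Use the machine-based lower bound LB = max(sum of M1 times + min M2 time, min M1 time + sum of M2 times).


LB1 = sum(M1 times) + min(M2 times) = 39 + 5 = 44
LB2 = min(M1 times) + sum(M2 times) = 2 + 35 = 37
Lower bound = max(LB1, LB2) = max(44, 37) = 44

44


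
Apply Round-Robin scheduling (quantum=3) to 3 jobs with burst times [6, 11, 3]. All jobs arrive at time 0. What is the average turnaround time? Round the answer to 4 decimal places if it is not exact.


Time quantum = 3
Execution trace:
  J1 runs 3 units, time = 3
  J2 runs 3 units, time = 6
  J3 runs 3 units, time = 9
  J1 runs 3 units, time = 12
  J2 runs 3 units, time = 15
  J2 runs 3 units, time = 18
  J2 runs 2 units, time = 20
Finish times: [12, 20, 9]
Average turnaround = 41/3 = 13.6667

13.6667


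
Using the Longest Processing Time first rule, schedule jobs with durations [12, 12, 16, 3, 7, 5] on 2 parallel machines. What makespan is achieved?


Sort jobs in decreasing order (LPT): [16, 12, 12, 7, 5, 3]
Assign each job to the least loaded machine:
  Machine 1: jobs [16, 7, 5], load = 28
  Machine 2: jobs [12, 12, 3], load = 27
Makespan = max load = 28

28


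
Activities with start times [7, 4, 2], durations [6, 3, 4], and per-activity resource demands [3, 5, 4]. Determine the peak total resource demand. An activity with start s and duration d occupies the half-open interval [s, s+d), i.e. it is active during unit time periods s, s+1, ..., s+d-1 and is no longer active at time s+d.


Each activity i is active on [start_i, start_i + duration_i).
Compute total resource usage per time slot:
  t=0: active resources = [], total = 0
  t=1: active resources = [], total = 0
  t=2: active resources = [4], total = 4
  t=3: active resources = [4], total = 4
  t=4: active resources = [5, 4], total = 9
  t=5: active resources = [5, 4], total = 9
  t=6: active resources = [5], total = 5
  t=7: active resources = [3], total = 3
  t=8: active resources = [3], total = 3
  t=9: active resources = [3], total = 3
  t=10: active resources = [3], total = 3
  t=11: active resources = [3], total = 3
  t=12: active resources = [3], total = 3
Peak resource demand = 9

9


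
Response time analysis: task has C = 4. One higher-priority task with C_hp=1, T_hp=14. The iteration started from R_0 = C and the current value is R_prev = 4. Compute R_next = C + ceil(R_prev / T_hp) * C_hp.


R_next = C + ceil(R_prev / T_hp) * C_hp
ceil(4 / 14) = ceil(0.2857) = 1
Interference = 1 * 1 = 1
R_next = 4 + 1 = 5

5


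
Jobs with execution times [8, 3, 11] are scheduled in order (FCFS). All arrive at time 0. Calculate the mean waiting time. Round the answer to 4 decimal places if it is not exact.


FCFS order (as given): [8, 3, 11]
Waiting times:
  Job 1: wait = 0
  Job 2: wait = 8
  Job 3: wait = 11
Sum of waiting times = 19
Average waiting time = 19/3 = 6.3333

6.3333


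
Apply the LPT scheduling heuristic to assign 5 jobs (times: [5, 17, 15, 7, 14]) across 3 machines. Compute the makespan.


Sort jobs in decreasing order (LPT): [17, 15, 14, 7, 5]
Assign each job to the least loaded machine:
  Machine 1: jobs [17], load = 17
  Machine 2: jobs [15, 5], load = 20
  Machine 3: jobs [14, 7], load = 21
Makespan = max load = 21

21


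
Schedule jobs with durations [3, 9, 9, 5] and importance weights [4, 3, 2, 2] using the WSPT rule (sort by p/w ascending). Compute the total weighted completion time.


Compute p/w ratios and sort ascending (WSPT): [(3, 4), (5, 2), (9, 3), (9, 2)]
Compute weighted completion times:
  Job (p=3,w=4): C=3, w*C=4*3=12
  Job (p=5,w=2): C=8, w*C=2*8=16
  Job (p=9,w=3): C=17, w*C=3*17=51
  Job (p=9,w=2): C=26, w*C=2*26=52
Total weighted completion time = 131

131


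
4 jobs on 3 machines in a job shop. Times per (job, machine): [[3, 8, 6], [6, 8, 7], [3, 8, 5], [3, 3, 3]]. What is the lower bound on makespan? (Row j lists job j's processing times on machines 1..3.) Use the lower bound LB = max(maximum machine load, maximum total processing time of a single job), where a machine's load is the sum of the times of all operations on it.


Machine loads:
  Machine 1: 3 + 6 + 3 + 3 = 15
  Machine 2: 8 + 8 + 8 + 3 = 27
  Machine 3: 6 + 7 + 5 + 3 = 21
Max machine load = 27
Job totals:
  Job 1: 17
  Job 2: 21
  Job 3: 16
  Job 4: 9
Max job total = 21
Lower bound = max(27, 21) = 27

27


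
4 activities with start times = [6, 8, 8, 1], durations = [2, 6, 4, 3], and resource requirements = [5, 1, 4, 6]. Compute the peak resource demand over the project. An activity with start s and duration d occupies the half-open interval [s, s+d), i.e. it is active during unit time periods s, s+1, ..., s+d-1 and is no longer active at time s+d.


Each activity i is active on [start_i, start_i + duration_i).
Compute total resource usage per time slot:
  t=0: active resources = [], total = 0
  t=1: active resources = [6], total = 6
  t=2: active resources = [6], total = 6
  t=3: active resources = [6], total = 6
  t=4: active resources = [], total = 0
  t=5: active resources = [], total = 0
  t=6: active resources = [5], total = 5
  t=7: active resources = [5], total = 5
  t=8: active resources = [1, 4], total = 5
  t=9: active resources = [1, 4], total = 5
  t=10: active resources = [1, 4], total = 5
  t=11: active resources = [1, 4], total = 5
  t=12: active resources = [1], total = 1
  t=13: active resources = [1], total = 1
Peak resource demand = 6

6


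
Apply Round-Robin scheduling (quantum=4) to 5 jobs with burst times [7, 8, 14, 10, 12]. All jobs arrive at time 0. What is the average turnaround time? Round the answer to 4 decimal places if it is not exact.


Time quantum = 4
Execution trace:
  J1 runs 4 units, time = 4
  J2 runs 4 units, time = 8
  J3 runs 4 units, time = 12
  J4 runs 4 units, time = 16
  J5 runs 4 units, time = 20
  J1 runs 3 units, time = 23
  J2 runs 4 units, time = 27
  J3 runs 4 units, time = 31
  J4 runs 4 units, time = 35
  J5 runs 4 units, time = 39
  J3 runs 4 units, time = 43
  J4 runs 2 units, time = 45
  J5 runs 4 units, time = 49
  J3 runs 2 units, time = 51
Finish times: [23, 27, 51, 45, 49]
Average turnaround = 195/5 = 39.0

39.0


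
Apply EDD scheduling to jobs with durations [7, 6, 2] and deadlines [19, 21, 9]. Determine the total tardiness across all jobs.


Sort by due date (EDD order): [(2, 9), (7, 19), (6, 21)]
Compute completion times and tardiness:
  Job 1: p=2, d=9, C=2, tardiness=max(0,2-9)=0
  Job 2: p=7, d=19, C=9, tardiness=max(0,9-19)=0
  Job 3: p=6, d=21, C=15, tardiness=max(0,15-21)=0
Total tardiness = 0

0


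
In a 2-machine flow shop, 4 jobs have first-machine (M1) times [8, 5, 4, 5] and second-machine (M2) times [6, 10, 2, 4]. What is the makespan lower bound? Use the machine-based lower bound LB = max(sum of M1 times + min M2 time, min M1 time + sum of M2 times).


LB1 = sum(M1 times) + min(M2 times) = 22 + 2 = 24
LB2 = min(M1 times) + sum(M2 times) = 4 + 22 = 26
Lower bound = max(LB1, LB2) = max(24, 26) = 26

26


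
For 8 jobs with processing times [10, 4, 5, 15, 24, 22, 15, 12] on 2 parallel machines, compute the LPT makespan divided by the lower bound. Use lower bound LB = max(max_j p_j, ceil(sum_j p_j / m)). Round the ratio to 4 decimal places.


LPT order: [24, 22, 15, 15, 12, 10, 5, 4]
Machine loads after assignment: [54, 53]
LPT makespan = 54
Lower bound = max(max_job, ceil(total/2)) = max(24, 54) = 54
Ratio = 54 / 54 = 1.0

1.0


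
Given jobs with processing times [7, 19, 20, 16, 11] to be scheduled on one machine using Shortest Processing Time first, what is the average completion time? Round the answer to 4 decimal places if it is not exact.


Sort jobs by processing time (SPT order): [7, 11, 16, 19, 20]
Compute completion times sequentially:
  Job 1: processing = 7, completes at 7
  Job 2: processing = 11, completes at 18
  Job 3: processing = 16, completes at 34
  Job 4: processing = 19, completes at 53
  Job 5: processing = 20, completes at 73
Sum of completion times = 185
Average completion time = 185/5 = 37.0

37.0


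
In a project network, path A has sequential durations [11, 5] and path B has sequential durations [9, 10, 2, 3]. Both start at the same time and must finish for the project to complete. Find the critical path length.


Path A total = 11 + 5 = 16
Path B total = 9 + 10 + 2 + 3 = 24
Critical path = longest path = max(16, 24) = 24

24


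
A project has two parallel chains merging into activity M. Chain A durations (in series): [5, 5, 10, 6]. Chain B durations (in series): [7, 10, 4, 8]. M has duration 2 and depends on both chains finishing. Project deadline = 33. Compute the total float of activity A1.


Forward pass: ES(A1) = sum of predecessors on chain A = 0
EF = ES + duration = 0 + 5 = 5
Backward pass: LF(M) = deadline = 33; LS(M) = 33 - 2 = 31
LF(A1) = LS(M) - sum(successors on chain A) = 31 - 21 = 10
LS = LF - duration = 10 - 5 = 5
Total float = LS - ES = 5 - 0 = 5

5


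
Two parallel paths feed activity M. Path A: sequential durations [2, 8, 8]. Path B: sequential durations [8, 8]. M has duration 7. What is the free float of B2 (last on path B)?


ES(B2) = sum of predecessors on chain B = 8
EF(B2) = ES + duration = 8 + 8 = 16
Successor of B2 is M. ES(M) = max(sum(A), sum(B)) = max(18, 16) = 18
Free float = ES(successor) - EF(current) = 18 - 16 = 2

2


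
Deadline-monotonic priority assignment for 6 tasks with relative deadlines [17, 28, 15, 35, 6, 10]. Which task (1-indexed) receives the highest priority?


Sort tasks by relative deadline (ascending):
  Task 5: deadline = 6
  Task 6: deadline = 10
  Task 3: deadline = 15
  Task 1: deadline = 17
  Task 2: deadline = 28
  Task 4: deadline = 35
Priority order (highest first): [5, 6, 3, 1, 2, 4]
Highest priority task = 5

5


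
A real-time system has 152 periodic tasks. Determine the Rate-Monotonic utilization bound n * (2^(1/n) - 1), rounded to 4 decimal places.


Compute 2^(1/152) = 1.0045705923
Subtract 1: 1.0045705923 - 1 = 0.0045705923
Multiply by n: 152 * 0.0045705923 = 0.6947300296
Round to 4 dp: 0.6947

0.6947


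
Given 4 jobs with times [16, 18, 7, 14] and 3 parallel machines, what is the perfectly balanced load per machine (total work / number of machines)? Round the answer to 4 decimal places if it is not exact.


Total processing time = 16 + 18 + 7 + 14 = 55
Number of machines = 3
Ideal balanced load = 55 / 3 = 18.3333

18.3333


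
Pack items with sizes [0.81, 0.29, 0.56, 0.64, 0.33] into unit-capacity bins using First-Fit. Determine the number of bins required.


Place items sequentially using First-Fit:
  Item 0.81 -> new Bin 1
  Item 0.29 -> new Bin 2
  Item 0.56 -> Bin 2 (now 0.85)
  Item 0.64 -> new Bin 3
  Item 0.33 -> Bin 3 (now 0.97)
Total bins used = 3

3


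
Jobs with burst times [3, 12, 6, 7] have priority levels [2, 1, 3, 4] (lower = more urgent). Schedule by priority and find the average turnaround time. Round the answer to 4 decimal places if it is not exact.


Sort by priority (ascending = highest first):
Order: [(1, 12), (2, 3), (3, 6), (4, 7)]
Completion times:
  Priority 1, burst=12, C=12
  Priority 2, burst=3, C=15
  Priority 3, burst=6, C=21
  Priority 4, burst=7, C=28
Average turnaround = 76/4 = 19.0

19.0


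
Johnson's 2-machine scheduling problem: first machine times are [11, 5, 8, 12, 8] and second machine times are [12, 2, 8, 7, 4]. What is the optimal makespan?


Apply Johnson's rule:
  Group 1 (a <= b): [(3, 8, 8), (1, 11, 12)]
  Group 2 (a > b): [(4, 12, 7), (5, 8, 4), (2, 5, 2)]
Optimal job order: [3, 1, 4, 5, 2]
Schedule:
  Job 3: M1 done at 8, M2 done at 16
  Job 1: M1 done at 19, M2 done at 31
  Job 4: M1 done at 31, M2 done at 38
  Job 5: M1 done at 39, M2 done at 43
  Job 2: M1 done at 44, M2 done at 46
Makespan = 46

46


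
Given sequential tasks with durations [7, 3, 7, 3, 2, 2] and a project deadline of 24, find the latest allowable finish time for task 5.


LF(activity 5) = deadline - sum of successor durations
Successors: activities 6 through 6 with durations [2]
Sum of successor durations = 2
LF = 24 - 2 = 22

22


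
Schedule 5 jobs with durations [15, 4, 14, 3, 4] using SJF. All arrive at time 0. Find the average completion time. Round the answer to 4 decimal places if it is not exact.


SJF order (ascending): [3, 4, 4, 14, 15]
Completion times:
  Job 1: burst=3, C=3
  Job 2: burst=4, C=7
  Job 3: burst=4, C=11
  Job 4: burst=14, C=25
  Job 5: burst=15, C=40
Average completion = 86/5 = 17.2

17.2


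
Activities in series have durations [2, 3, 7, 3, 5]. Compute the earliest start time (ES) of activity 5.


Activity 5 starts after activities 1 through 4 complete.
Predecessor durations: [2, 3, 7, 3]
ES = 2 + 3 + 7 + 3 = 15

15


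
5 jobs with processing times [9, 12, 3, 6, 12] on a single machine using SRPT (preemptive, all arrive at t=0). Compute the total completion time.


Since all jobs arrive at t=0, SRPT equals SPT ordering.
SPT order: [3, 6, 9, 12, 12]
Completion times:
  Job 1: p=3, C=3
  Job 2: p=6, C=9
  Job 3: p=9, C=18
  Job 4: p=12, C=30
  Job 5: p=12, C=42
Total completion time = 3 + 9 + 18 + 30 + 42 = 102

102


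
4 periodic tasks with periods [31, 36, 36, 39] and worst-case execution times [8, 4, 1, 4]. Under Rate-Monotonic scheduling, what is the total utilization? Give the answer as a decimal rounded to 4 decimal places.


Compute individual utilizations (exact fractions):
  Task 1: C/T = 8/31 (approx. 0.2581)
  Task 2: C/T = 4/36 = 1/9 (approx. 0.1111)
  Task 3: C/T = 1/36 (approx. 0.0278)
  Task 4: C/T = 4/39 (approx. 0.1026)
Total utilization U = 8/31 + 1/9 + 1/36 + 4/39 = 7247/14508
Rounded to 4 decimal places: U = 0.4995
RM (Liu & Layland) bound for 4 tasks = 0.756828; compare with U = 7247/14508 (approx. 0.499518)
U <= bound, so schedulable by RM sufficient condition.

0.4995


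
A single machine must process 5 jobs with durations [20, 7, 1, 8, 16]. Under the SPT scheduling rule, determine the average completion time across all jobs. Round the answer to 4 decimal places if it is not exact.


Sort jobs by processing time (SPT order): [1, 7, 8, 16, 20]
Compute completion times sequentially:
  Job 1: processing = 1, completes at 1
  Job 2: processing = 7, completes at 8
  Job 3: processing = 8, completes at 16
  Job 4: processing = 16, completes at 32
  Job 5: processing = 20, completes at 52
Sum of completion times = 109
Average completion time = 109/5 = 21.8

21.8


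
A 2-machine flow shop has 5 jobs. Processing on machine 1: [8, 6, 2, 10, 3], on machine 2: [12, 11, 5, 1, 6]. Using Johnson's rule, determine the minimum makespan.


Apply Johnson's rule:
  Group 1 (a <= b): [(3, 2, 5), (5, 3, 6), (2, 6, 11), (1, 8, 12)]
  Group 2 (a > b): [(4, 10, 1)]
Optimal job order: [3, 5, 2, 1, 4]
Schedule:
  Job 3: M1 done at 2, M2 done at 7
  Job 5: M1 done at 5, M2 done at 13
  Job 2: M1 done at 11, M2 done at 24
  Job 1: M1 done at 19, M2 done at 36
  Job 4: M1 done at 29, M2 done at 37
Makespan = 37

37


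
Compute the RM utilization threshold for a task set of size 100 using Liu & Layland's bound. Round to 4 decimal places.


Compute 2^(1/100) = 1.0069555501
Subtract 1: 1.0069555501 - 1 = 0.0069555501
Multiply by n: 100 * 0.0069555501 = 0.6955550100
Round to 4 dp: 0.6956

0.6956


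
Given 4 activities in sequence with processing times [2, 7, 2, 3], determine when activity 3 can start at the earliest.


Activity 3 starts after activities 1 through 2 complete.
Predecessor durations: [2, 7]
ES = 2 + 7 = 9

9


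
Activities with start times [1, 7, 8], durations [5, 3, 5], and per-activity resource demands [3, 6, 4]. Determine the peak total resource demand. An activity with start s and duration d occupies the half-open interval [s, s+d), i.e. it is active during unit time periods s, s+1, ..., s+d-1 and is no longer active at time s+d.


Each activity i is active on [start_i, start_i + duration_i).
Compute total resource usage per time slot:
  t=0: active resources = [], total = 0
  t=1: active resources = [3], total = 3
  t=2: active resources = [3], total = 3
  t=3: active resources = [3], total = 3
  t=4: active resources = [3], total = 3
  t=5: active resources = [3], total = 3
  t=6: active resources = [], total = 0
  t=7: active resources = [6], total = 6
  t=8: active resources = [6, 4], total = 10
  t=9: active resources = [6, 4], total = 10
  t=10: active resources = [4], total = 4
  t=11: active resources = [4], total = 4
  t=12: active resources = [4], total = 4
Peak resource demand = 10

10


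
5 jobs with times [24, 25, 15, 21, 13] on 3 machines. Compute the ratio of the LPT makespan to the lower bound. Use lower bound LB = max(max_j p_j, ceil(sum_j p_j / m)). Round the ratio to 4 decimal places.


LPT order: [25, 24, 21, 15, 13]
Machine loads after assignment: [25, 37, 36]
LPT makespan = 37
Lower bound = max(max_job, ceil(total/3)) = max(25, 33) = 33
Ratio = 37 / 33 = 1.1212

1.1212


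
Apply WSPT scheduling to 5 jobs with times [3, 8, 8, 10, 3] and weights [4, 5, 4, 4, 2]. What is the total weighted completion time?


Compute p/w ratios and sort ascending (WSPT): [(3, 4), (3, 2), (8, 5), (8, 4), (10, 4)]
Compute weighted completion times:
  Job (p=3,w=4): C=3, w*C=4*3=12
  Job (p=3,w=2): C=6, w*C=2*6=12
  Job (p=8,w=5): C=14, w*C=5*14=70
  Job (p=8,w=4): C=22, w*C=4*22=88
  Job (p=10,w=4): C=32, w*C=4*32=128
Total weighted completion time = 310

310


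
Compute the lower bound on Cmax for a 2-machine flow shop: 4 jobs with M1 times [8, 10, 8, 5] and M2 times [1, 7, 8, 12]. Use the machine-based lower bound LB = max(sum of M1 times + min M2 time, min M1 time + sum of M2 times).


LB1 = sum(M1 times) + min(M2 times) = 31 + 1 = 32
LB2 = min(M1 times) + sum(M2 times) = 5 + 28 = 33
Lower bound = max(LB1, LB2) = max(32, 33) = 33

33


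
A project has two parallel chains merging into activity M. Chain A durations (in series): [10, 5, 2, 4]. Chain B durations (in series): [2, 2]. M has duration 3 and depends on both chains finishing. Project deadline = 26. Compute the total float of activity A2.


Forward pass: ES(A2) = sum of predecessors on chain A = 10
EF = ES + duration = 10 + 5 = 15
Backward pass: LF(M) = deadline = 26; LS(M) = 26 - 3 = 23
LF(A2) = LS(M) - sum(successors on chain A) = 23 - 6 = 17
LS = LF - duration = 17 - 5 = 12
Total float = LS - ES = 12 - 10 = 2

2


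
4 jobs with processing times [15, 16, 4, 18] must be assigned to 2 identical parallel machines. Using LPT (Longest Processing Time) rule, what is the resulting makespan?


Sort jobs in decreasing order (LPT): [18, 16, 15, 4]
Assign each job to the least loaded machine:
  Machine 1: jobs [18, 4], load = 22
  Machine 2: jobs [16, 15], load = 31
Makespan = max load = 31

31


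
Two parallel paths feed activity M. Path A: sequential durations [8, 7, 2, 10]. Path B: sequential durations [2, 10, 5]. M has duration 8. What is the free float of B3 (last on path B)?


ES(B3) = sum of predecessors on chain B = 12
EF(B3) = ES + duration = 12 + 5 = 17
Successor of B3 is M. ES(M) = max(sum(A), sum(B)) = max(27, 17) = 27
Free float = ES(successor) - EF(current) = 27 - 17 = 10

10


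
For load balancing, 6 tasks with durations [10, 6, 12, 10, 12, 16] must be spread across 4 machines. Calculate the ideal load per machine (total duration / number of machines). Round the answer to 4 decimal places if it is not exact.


Total processing time = 10 + 6 + 12 + 10 + 12 + 16 = 66
Number of machines = 4
Ideal balanced load = 66 / 4 = 16.5

16.5


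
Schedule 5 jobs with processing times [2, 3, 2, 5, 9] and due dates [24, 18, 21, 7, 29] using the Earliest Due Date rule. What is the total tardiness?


Sort by due date (EDD order): [(5, 7), (3, 18), (2, 21), (2, 24), (9, 29)]
Compute completion times and tardiness:
  Job 1: p=5, d=7, C=5, tardiness=max(0,5-7)=0
  Job 2: p=3, d=18, C=8, tardiness=max(0,8-18)=0
  Job 3: p=2, d=21, C=10, tardiness=max(0,10-21)=0
  Job 4: p=2, d=24, C=12, tardiness=max(0,12-24)=0
  Job 5: p=9, d=29, C=21, tardiness=max(0,21-29)=0
Total tardiness = 0

0


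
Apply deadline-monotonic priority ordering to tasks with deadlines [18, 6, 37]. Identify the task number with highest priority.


Sort tasks by relative deadline (ascending):
  Task 2: deadline = 6
  Task 1: deadline = 18
  Task 3: deadline = 37
Priority order (highest first): [2, 1, 3]
Highest priority task = 2

2


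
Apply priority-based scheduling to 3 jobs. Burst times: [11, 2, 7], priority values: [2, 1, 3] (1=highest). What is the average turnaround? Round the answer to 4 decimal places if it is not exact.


Sort by priority (ascending = highest first):
Order: [(1, 2), (2, 11), (3, 7)]
Completion times:
  Priority 1, burst=2, C=2
  Priority 2, burst=11, C=13
  Priority 3, burst=7, C=20
Average turnaround = 35/3 = 11.6667

11.6667


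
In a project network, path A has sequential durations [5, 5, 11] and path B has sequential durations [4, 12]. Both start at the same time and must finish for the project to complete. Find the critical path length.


Path A total = 5 + 5 + 11 = 21
Path B total = 4 + 12 = 16
Critical path = longest path = max(21, 16) = 21

21


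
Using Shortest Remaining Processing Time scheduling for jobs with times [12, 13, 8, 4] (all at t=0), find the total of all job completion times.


Since all jobs arrive at t=0, SRPT equals SPT ordering.
SPT order: [4, 8, 12, 13]
Completion times:
  Job 1: p=4, C=4
  Job 2: p=8, C=12
  Job 3: p=12, C=24
  Job 4: p=13, C=37
Total completion time = 4 + 12 + 24 + 37 = 77

77


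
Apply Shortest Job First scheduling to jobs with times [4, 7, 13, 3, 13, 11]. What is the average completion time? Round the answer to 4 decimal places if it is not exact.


SJF order (ascending): [3, 4, 7, 11, 13, 13]
Completion times:
  Job 1: burst=3, C=3
  Job 2: burst=4, C=7
  Job 3: burst=7, C=14
  Job 4: burst=11, C=25
  Job 5: burst=13, C=38
  Job 6: burst=13, C=51
Average completion = 138/6 = 23.0

23.0


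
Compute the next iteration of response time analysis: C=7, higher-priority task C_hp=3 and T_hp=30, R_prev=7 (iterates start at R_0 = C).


R_next = C + ceil(R_prev / T_hp) * C_hp
ceil(7 / 30) = ceil(0.2333) = 1
Interference = 1 * 3 = 3
R_next = 7 + 3 = 10

10


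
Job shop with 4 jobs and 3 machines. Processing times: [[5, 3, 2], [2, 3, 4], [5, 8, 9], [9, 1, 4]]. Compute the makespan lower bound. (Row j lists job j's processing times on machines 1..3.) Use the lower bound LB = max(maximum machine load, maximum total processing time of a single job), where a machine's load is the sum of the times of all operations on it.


Machine loads:
  Machine 1: 5 + 2 + 5 + 9 = 21
  Machine 2: 3 + 3 + 8 + 1 = 15
  Machine 3: 2 + 4 + 9 + 4 = 19
Max machine load = 21
Job totals:
  Job 1: 10
  Job 2: 9
  Job 3: 22
  Job 4: 14
Max job total = 22
Lower bound = max(21, 22) = 22

22


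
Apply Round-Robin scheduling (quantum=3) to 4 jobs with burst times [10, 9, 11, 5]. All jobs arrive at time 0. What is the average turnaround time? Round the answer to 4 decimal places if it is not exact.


Time quantum = 3
Execution trace:
  J1 runs 3 units, time = 3
  J2 runs 3 units, time = 6
  J3 runs 3 units, time = 9
  J4 runs 3 units, time = 12
  J1 runs 3 units, time = 15
  J2 runs 3 units, time = 18
  J3 runs 3 units, time = 21
  J4 runs 2 units, time = 23
  J1 runs 3 units, time = 26
  J2 runs 3 units, time = 29
  J3 runs 3 units, time = 32
  J1 runs 1 units, time = 33
  J3 runs 2 units, time = 35
Finish times: [33, 29, 35, 23]
Average turnaround = 120/4 = 30.0

30.0


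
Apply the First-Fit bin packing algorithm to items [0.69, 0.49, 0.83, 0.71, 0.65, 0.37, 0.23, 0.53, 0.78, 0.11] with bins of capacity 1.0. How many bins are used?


Place items sequentially using First-Fit:
  Item 0.69 -> new Bin 1
  Item 0.49 -> new Bin 2
  Item 0.83 -> new Bin 3
  Item 0.71 -> new Bin 4
  Item 0.65 -> new Bin 5
  Item 0.37 -> Bin 2 (now 0.86)
  Item 0.23 -> Bin 1 (now 0.92)
  Item 0.53 -> new Bin 6
  Item 0.78 -> new Bin 7
  Item 0.11 -> Bin 2 (now 0.97)
Total bins used = 7

7


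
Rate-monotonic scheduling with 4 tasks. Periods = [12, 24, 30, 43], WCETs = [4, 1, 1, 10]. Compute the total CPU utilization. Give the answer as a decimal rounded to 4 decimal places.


Compute individual utilizations (exact fractions):
  Task 1: C/T = 4/12 = 1/3 (approx. 0.3333)
  Task 2: C/T = 1/24 (approx. 0.0417)
  Task 3: C/T = 1/30 (approx. 0.0333)
  Task 4: C/T = 10/43 (approx. 0.2326)
Total utilization U = 1/3 + 1/24 + 1/30 + 10/43 = 3307/5160
Rounded to 4 decimal places: U = 0.6409
RM (Liu & Layland) bound for 4 tasks = 0.756828; compare with U = 3307/5160 (approx. 0.640891)
U <= bound, so schedulable by RM sufficient condition.

0.6409


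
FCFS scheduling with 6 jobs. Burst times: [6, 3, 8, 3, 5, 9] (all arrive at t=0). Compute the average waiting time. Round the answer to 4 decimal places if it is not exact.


FCFS order (as given): [6, 3, 8, 3, 5, 9]
Waiting times:
  Job 1: wait = 0
  Job 2: wait = 6
  Job 3: wait = 9
  Job 4: wait = 17
  Job 5: wait = 20
  Job 6: wait = 25
Sum of waiting times = 77
Average waiting time = 77/6 = 12.8333

12.8333


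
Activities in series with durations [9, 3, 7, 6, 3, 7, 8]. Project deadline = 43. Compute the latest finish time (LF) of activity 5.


LF(activity 5) = deadline - sum of successor durations
Successors: activities 6 through 7 with durations [7, 8]
Sum of successor durations = 15
LF = 43 - 15 = 28

28


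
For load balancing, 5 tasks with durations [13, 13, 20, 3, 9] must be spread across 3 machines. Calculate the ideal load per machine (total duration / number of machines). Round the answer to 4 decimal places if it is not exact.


Total processing time = 13 + 13 + 20 + 3 + 9 = 58
Number of machines = 3
Ideal balanced load = 58 / 3 = 19.3333

19.3333


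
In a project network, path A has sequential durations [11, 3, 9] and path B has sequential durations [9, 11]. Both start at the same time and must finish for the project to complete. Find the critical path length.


Path A total = 11 + 3 + 9 = 23
Path B total = 9 + 11 = 20
Critical path = longest path = max(23, 20) = 23

23


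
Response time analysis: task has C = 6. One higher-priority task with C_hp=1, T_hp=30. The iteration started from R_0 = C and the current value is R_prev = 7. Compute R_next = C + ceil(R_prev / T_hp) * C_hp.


R_next = C + ceil(R_prev / T_hp) * C_hp
ceil(7 / 30) = ceil(0.2333) = 1
Interference = 1 * 1 = 1
R_next = 6 + 1 = 7
R_next = R_prev, so the iteration has converged (response time = 7).

7


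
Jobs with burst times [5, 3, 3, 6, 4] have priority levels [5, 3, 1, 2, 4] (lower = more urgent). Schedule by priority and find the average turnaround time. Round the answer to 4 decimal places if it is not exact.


Sort by priority (ascending = highest first):
Order: [(1, 3), (2, 6), (3, 3), (4, 4), (5, 5)]
Completion times:
  Priority 1, burst=3, C=3
  Priority 2, burst=6, C=9
  Priority 3, burst=3, C=12
  Priority 4, burst=4, C=16
  Priority 5, burst=5, C=21
Average turnaround = 61/5 = 12.2

12.2


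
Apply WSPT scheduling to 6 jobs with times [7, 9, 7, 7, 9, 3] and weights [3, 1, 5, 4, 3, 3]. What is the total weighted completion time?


Compute p/w ratios and sort ascending (WSPT): [(3, 3), (7, 5), (7, 4), (7, 3), (9, 3), (9, 1)]
Compute weighted completion times:
  Job (p=3,w=3): C=3, w*C=3*3=9
  Job (p=7,w=5): C=10, w*C=5*10=50
  Job (p=7,w=4): C=17, w*C=4*17=68
  Job (p=7,w=3): C=24, w*C=3*24=72
  Job (p=9,w=3): C=33, w*C=3*33=99
  Job (p=9,w=1): C=42, w*C=1*42=42
Total weighted completion time = 340

340


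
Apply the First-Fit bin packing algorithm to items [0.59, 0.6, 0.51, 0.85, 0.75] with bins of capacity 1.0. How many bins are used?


Place items sequentially using First-Fit:
  Item 0.59 -> new Bin 1
  Item 0.6 -> new Bin 2
  Item 0.51 -> new Bin 3
  Item 0.85 -> new Bin 4
  Item 0.75 -> new Bin 5
Total bins used = 5

5


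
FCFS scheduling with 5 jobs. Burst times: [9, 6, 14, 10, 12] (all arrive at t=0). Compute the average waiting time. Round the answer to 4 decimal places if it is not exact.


FCFS order (as given): [9, 6, 14, 10, 12]
Waiting times:
  Job 1: wait = 0
  Job 2: wait = 9
  Job 3: wait = 15
  Job 4: wait = 29
  Job 5: wait = 39
Sum of waiting times = 92
Average waiting time = 92/5 = 18.4

18.4


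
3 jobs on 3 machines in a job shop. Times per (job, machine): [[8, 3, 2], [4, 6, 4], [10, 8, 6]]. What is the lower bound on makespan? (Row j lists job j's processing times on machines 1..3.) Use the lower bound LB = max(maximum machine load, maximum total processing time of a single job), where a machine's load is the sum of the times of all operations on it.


Machine loads:
  Machine 1: 8 + 4 + 10 = 22
  Machine 2: 3 + 6 + 8 = 17
  Machine 3: 2 + 4 + 6 = 12
Max machine load = 22
Job totals:
  Job 1: 13
  Job 2: 14
  Job 3: 24
Max job total = 24
Lower bound = max(22, 24) = 24

24


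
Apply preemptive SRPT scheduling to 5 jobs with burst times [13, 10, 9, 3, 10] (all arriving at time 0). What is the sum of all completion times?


Since all jobs arrive at t=0, SRPT equals SPT ordering.
SPT order: [3, 9, 10, 10, 13]
Completion times:
  Job 1: p=3, C=3
  Job 2: p=9, C=12
  Job 3: p=10, C=22
  Job 4: p=10, C=32
  Job 5: p=13, C=45
Total completion time = 3 + 12 + 22 + 32 + 45 = 114

114


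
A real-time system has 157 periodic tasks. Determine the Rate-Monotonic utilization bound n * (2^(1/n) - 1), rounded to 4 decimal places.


Compute 2^(1/157) = 1.0044247104
Subtract 1: 1.0044247104 - 1 = 0.0044247104
Multiply by n: 157 * 0.0044247104 = 0.6946795328
Round to 4 dp: 0.6947

0.6947


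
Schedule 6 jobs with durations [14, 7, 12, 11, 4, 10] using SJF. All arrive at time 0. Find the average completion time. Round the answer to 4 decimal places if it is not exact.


SJF order (ascending): [4, 7, 10, 11, 12, 14]
Completion times:
  Job 1: burst=4, C=4
  Job 2: burst=7, C=11
  Job 3: burst=10, C=21
  Job 4: burst=11, C=32
  Job 5: burst=12, C=44
  Job 6: burst=14, C=58
Average completion = 170/6 = 28.3333

28.3333


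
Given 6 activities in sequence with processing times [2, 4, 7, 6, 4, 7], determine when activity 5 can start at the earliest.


Activity 5 starts after activities 1 through 4 complete.
Predecessor durations: [2, 4, 7, 6]
ES = 2 + 4 + 7 + 6 = 19

19


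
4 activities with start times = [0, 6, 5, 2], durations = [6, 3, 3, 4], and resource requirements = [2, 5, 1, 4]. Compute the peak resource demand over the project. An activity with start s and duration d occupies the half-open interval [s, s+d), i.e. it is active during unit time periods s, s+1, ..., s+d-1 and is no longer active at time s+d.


Each activity i is active on [start_i, start_i + duration_i).
Compute total resource usage per time slot:
  t=0: active resources = [2], total = 2
  t=1: active resources = [2], total = 2
  t=2: active resources = [2, 4], total = 6
  t=3: active resources = [2, 4], total = 6
  t=4: active resources = [2, 4], total = 6
  t=5: active resources = [2, 1, 4], total = 7
  t=6: active resources = [5, 1], total = 6
  t=7: active resources = [5, 1], total = 6
  t=8: active resources = [5], total = 5
Peak resource demand = 7

7


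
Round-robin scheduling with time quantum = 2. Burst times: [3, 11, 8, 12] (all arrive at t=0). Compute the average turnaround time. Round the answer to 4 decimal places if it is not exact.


Time quantum = 2
Execution trace:
  J1 runs 2 units, time = 2
  J2 runs 2 units, time = 4
  J3 runs 2 units, time = 6
  J4 runs 2 units, time = 8
  J1 runs 1 units, time = 9
  J2 runs 2 units, time = 11
  J3 runs 2 units, time = 13
  J4 runs 2 units, time = 15
  J2 runs 2 units, time = 17
  J3 runs 2 units, time = 19
  J4 runs 2 units, time = 21
  J2 runs 2 units, time = 23
  J3 runs 2 units, time = 25
  J4 runs 2 units, time = 27
  J2 runs 2 units, time = 29
  J4 runs 2 units, time = 31
  J2 runs 1 units, time = 32
  J4 runs 2 units, time = 34
Finish times: [9, 32, 25, 34]
Average turnaround = 100/4 = 25.0

25.0


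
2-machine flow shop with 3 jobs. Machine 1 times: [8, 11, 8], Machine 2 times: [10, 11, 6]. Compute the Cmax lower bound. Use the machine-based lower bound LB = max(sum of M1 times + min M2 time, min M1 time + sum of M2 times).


LB1 = sum(M1 times) + min(M2 times) = 27 + 6 = 33
LB2 = min(M1 times) + sum(M2 times) = 8 + 27 = 35
Lower bound = max(LB1, LB2) = max(33, 35) = 35

35


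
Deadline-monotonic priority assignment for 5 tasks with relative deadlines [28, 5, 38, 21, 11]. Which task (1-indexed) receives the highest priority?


Sort tasks by relative deadline (ascending):
  Task 2: deadline = 5
  Task 5: deadline = 11
  Task 4: deadline = 21
  Task 1: deadline = 28
  Task 3: deadline = 38
Priority order (highest first): [2, 5, 4, 1, 3]
Highest priority task = 2

2


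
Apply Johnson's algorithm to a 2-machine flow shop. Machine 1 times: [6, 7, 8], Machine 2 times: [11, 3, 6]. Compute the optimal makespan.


Apply Johnson's rule:
  Group 1 (a <= b): [(1, 6, 11)]
  Group 2 (a > b): [(3, 8, 6), (2, 7, 3)]
Optimal job order: [1, 3, 2]
Schedule:
  Job 1: M1 done at 6, M2 done at 17
  Job 3: M1 done at 14, M2 done at 23
  Job 2: M1 done at 21, M2 done at 26
Makespan = 26

26


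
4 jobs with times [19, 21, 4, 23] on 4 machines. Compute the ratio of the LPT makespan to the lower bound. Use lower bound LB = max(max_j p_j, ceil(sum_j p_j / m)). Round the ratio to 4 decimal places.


LPT order: [23, 21, 19, 4]
Machine loads after assignment: [23, 21, 19, 4]
LPT makespan = 23
Lower bound = max(max_job, ceil(total/4)) = max(23, 17) = 23
Ratio = 23 / 23 = 1.0

1.0


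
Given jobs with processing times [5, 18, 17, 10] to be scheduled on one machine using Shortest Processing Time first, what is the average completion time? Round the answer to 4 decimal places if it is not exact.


Sort jobs by processing time (SPT order): [5, 10, 17, 18]
Compute completion times sequentially:
  Job 1: processing = 5, completes at 5
  Job 2: processing = 10, completes at 15
  Job 3: processing = 17, completes at 32
  Job 4: processing = 18, completes at 50
Sum of completion times = 102
Average completion time = 102/4 = 25.5

25.5


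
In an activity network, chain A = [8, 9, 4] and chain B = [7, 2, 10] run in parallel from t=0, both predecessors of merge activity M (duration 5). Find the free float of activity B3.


ES(B3) = sum of predecessors on chain B = 9
EF(B3) = ES + duration = 9 + 10 = 19
Successor of B3 is M. ES(M) = max(sum(A), sum(B)) = max(21, 19) = 21
Free float = ES(successor) - EF(current) = 21 - 19 = 2

2


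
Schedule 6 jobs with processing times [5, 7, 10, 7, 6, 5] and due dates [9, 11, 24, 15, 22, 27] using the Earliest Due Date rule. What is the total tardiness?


Sort by due date (EDD order): [(5, 9), (7, 11), (7, 15), (6, 22), (10, 24), (5, 27)]
Compute completion times and tardiness:
  Job 1: p=5, d=9, C=5, tardiness=max(0,5-9)=0
  Job 2: p=7, d=11, C=12, tardiness=max(0,12-11)=1
  Job 3: p=7, d=15, C=19, tardiness=max(0,19-15)=4
  Job 4: p=6, d=22, C=25, tardiness=max(0,25-22)=3
  Job 5: p=10, d=24, C=35, tardiness=max(0,35-24)=11
  Job 6: p=5, d=27, C=40, tardiness=max(0,40-27)=13
Total tardiness = 32

32


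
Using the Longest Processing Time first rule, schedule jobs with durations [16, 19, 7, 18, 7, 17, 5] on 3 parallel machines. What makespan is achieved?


Sort jobs in decreasing order (LPT): [19, 18, 17, 16, 7, 7, 5]
Assign each job to the least loaded machine:
  Machine 1: jobs [19, 7], load = 26
  Machine 2: jobs [18, 7, 5], load = 30
  Machine 3: jobs [17, 16], load = 33
Makespan = max load = 33

33


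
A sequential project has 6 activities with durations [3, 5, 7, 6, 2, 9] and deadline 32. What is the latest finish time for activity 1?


LF(activity 1) = deadline - sum of successor durations
Successors: activities 2 through 6 with durations [5, 7, 6, 2, 9]
Sum of successor durations = 29
LF = 32 - 29 = 3

3


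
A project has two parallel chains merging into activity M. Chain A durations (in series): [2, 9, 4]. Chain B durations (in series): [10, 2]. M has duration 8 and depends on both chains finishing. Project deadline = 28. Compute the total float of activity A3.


Forward pass: ES(A3) = sum of predecessors on chain A = 11
EF = ES + duration = 11 + 4 = 15
Backward pass: LF(M) = deadline = 28; LS(M) = 28 - 8 = 20
LF(A3) = LS(M) - sum(successors on chain A) = 20 - 0 = 20
LS = LF - duration = 20 - 4 = 16
Total float = LS - ES = 16 - 11 = 5

5


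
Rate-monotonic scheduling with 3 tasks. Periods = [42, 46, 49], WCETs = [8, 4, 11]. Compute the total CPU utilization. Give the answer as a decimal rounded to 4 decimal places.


Compute individual utilizations (exact fractions):
  Task 1: C/T = 8/42 = 4/21 (approx. 0.1905)
  Task 2: C/T = 4/46 = 2/23 (approx. 0.087)
  Task 3: C/T = 11/49 (approx. 0.2245)
Total utilization U = 4/21 + 2/23 + 11/49 = 1697/3381
Rounded to 4 decimal places: U = 0.5019
RM (Liu & Layland) bound for 3 tasks = 0.779763; compare with U = 1697/3381 (approx. 0.501923)
U <= bound, so schedulable by RM sufficient condition.

0.5019
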